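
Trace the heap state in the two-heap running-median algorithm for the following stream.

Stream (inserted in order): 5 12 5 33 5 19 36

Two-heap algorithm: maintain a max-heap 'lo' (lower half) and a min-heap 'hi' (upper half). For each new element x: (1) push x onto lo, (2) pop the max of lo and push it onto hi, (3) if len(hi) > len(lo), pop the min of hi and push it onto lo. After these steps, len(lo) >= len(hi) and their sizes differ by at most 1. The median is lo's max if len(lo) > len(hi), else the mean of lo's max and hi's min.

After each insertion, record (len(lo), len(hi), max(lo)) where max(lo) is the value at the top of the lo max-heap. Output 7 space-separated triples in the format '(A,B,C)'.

Answer: (1,0,5) (1,1,5) (2,1,5) (2,2,5) (3,2,5) (3,3,5) (4,3,12)

Derivation:
Step 1: insert 5 -> lo=[5] hi=[] -> (len(lo)=1, len(hi)=0, max(lo)=5)
Step 2: insert 12 -> lo=[5] hi=[12] -> (len(lo)=1, len(hi)=1, max(lo)=5)
Step 3: insert 5 -> lo=[5, 5] hi=[12] -> (len(lo)=2, len(hi)=1, max(lo)=5)
Step 4: insert 33 -> lo=[5, 5] hi=[12, 33] -> (len(lo)=2, len(hi)=2, max(lo)=5)
Step 5: insert 5 -> lo=[5, 5, 5] hi=[12, 33] -> (len(lo)=3, len(hi)=2, max(lo)=5)
Step 6: insert 19 -> lo=[5, 5, 5] hi=[12, 19, 33] -> (len(lo)=3, len(hi)=3, max(lo)=5)
Step 7: insert 36 -> lo=[5, 5, 5, 12] hi=[19, 33, 36] -> (len(lo)=4, len(hi)=3, max(lo)=12)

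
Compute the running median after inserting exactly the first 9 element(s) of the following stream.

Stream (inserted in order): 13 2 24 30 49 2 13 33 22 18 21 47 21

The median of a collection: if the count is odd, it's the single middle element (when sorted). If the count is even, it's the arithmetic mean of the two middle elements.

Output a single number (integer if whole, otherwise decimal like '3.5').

Answer: 22

Derivation:
Step 1: insert 13 -> lo=[13] (size 1, max 13) hi=[] (size 0) -> median=13
Step 2: insert 2 -> lo=[2] (size 1, max 2) hi=[13] (size 1, min 13) -> median=7.5
Step 3: insert 24 -> lo=[2, 13] (size 2, max 13) hi=[24] (size 1, min 24) -> median=13
Step 4: insert 30 -> lo=[2, 13] (size 2, max 13) hi=[24, 30] (size 2, min 24) -> median=18.5
Step 5: insert 49 -> lo=[2, 13, 24] (size 3, max 24) hi=[30, 49] (size 2, min 30) -> median=24
Step 6: insert 2 -> lo=[2, 2, 13] (size 3, max 13) hi=[24, 30, 49] (size 3, min 24) -> median=18.5
Step 7: insert 13 -> lo=[2, 2, 13, 13] (size 4, max 13) hi=[24, 30, 49] (size 3, min 24) -> median=13
Step 8: insert 33 -> lo=[2, 2, 13, 13] (size 4, max 13) hi=[24, 30, 33, 49] (size 4, min 24) -> median=18.5
Step 9: insert 22 -> lo=[2, 2, 13, 13, 22] (size 5, max 22) hi=[24, 30, 33, 49] (size 4, min 24) -> median=22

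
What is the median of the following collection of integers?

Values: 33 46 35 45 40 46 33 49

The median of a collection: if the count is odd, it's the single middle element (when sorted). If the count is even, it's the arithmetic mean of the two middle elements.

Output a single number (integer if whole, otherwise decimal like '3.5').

Answer: 42.5

Derivation:
Step 1: insert 33 -> lo=[33] (size 1, max 33) hi=[] (size 0) -> median=33
Step 2: insert 46 -> lo=[33] (size 1, max 33) hi=[46] (size 1, min 46) -> median=39.5
Step 3: insert 35 -> lo=[33, 35] (size 2, max 35) hi=[46] (size 1, min 46) -> median=35
Step 4: insert 45 -> lo=[33, 35] (size 2, max 35) hi=[45, 46] (size 2, min 45) -> median=40
Step 5: insert 40 -> lo=[33, 35, 40] (size 3, max 40) hi=[45, 46] (size 2, min 45) -> median=40
Step 6: insert 46 -> lo=[33, 35, 40] (size 3, max 40) hi=[45, 46, 46] (size 3, min 45) -> median=42.5
Step 7: insert 33 -> lo=[33, 33, 35, 40] (size 4, max 40) hi=[45, 46, 46] (size 3, min 45) -> median=40
Step 8: insert 49 -> lo=[33, 33, 35, 40] (size 4, max 40) hi=[45, 46, 46, 49] (size 4, min 45) -> median=42.5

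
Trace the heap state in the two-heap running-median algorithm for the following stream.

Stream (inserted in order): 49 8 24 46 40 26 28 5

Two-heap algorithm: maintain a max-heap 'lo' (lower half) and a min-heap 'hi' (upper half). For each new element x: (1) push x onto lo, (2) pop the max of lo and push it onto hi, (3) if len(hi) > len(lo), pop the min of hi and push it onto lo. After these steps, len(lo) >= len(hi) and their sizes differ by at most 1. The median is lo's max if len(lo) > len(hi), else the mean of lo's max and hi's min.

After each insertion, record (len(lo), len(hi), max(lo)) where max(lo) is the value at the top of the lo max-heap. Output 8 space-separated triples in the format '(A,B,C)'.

Step 1: insert 49 -> lo=[49] hi=[] -> (len(lo)=1, len(hi)=0, max(lo)=49)
Step 2: insert 8 -> lo=[8] hi=[49] -> (len(lo)=1, len(hi)=1, max(lo)=8)
Step 3: insert 24 -> lo=[8, 24] hi=[49] -> (len(lo)=2, len(hi)=1, max(lo)=24)
Step 4: insert 46 -> lo=[8, 24] hi=[46, 49] -> (len(lo)=2, len(hi)=2, max(lo)=24)
Step 5: insert 40 -> lo=[8, 24, 40] hi=[46, 49] -> (len(lo)=3, len(hi)=2, max(lo)=40)
Step 6: insert 26 -> lo=[8, 24, 26] hi=[40, 46, 49] -> (len(lo)=3, len(hi)=3, max(lo)=26)
Step 7: insert 28 -> lo=[8, 24, 26, 28] hi=[40, 46, 49] -> (len(lo)=4, len(hi)=3, max(lo)=28)
Step 8: insert 5 -> lo=[5, 8, 24, 26] hi=[28, 40, 46, 49] -> (len(lo)=4, len(hi)=4, max(lo)=26)

Answer: (1,0,49) (1,1,8) (2,1,24) (2,2,24) (3,2,40) (3,3,26) (4,3,28) (4,4,26)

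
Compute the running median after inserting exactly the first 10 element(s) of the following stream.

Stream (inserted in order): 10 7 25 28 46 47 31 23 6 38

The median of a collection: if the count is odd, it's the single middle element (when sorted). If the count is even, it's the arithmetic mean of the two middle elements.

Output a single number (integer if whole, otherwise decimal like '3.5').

Answer: 26.5

Derivation:
Step 1: insert 10 -> lo=[10] (size 1, max 10) hi=[] (size 0) -> median=10
Step 2: insert 7 -> lo=[7] (size 1, max 7) hi=[10] (size 1, min 10) -> median=8.5
Step 3: insert 25 -> lo=[7, 10] (size 2, max 10) hi=[25] (size 1, min 25) -> median=10
Step 4: insert 28 -> lo=[7, 10] (size 2, max 10) hi=[25, 28] (size 2, min 25) -> median=17.5
Step 5: insert 46 -> lo=[7, 10, 25] (size 3, max 25) hi=[28, 46] (size 2, min 28) -> median=25
Step 6: insert 47 -> lo=[7, 10, 25] (size 3, max 25) hi=[28, 46, 47] (size 3, min 28) -> median=26.5
Step 7: insert 31 -> lo=[7, 10, 25, 28] (size 4, max 28) hi=[31, 46, 47] (size 3, min 31) -> median=28
Step 8: insert 23 -> lo=[7, 10, 23, 25] (size 4, max 25) hi=[28, 31, 46, 47] (size 4, min 28) -> median=26.5
Step 9: insert 6 -> lo=[6, 7, 10, 23, 25] (size 5, max 25) hi=[28, 31, 46, 47] (size 4, min 28) -> median=25
Step 10: insert 38 -> lo=[6, 7, 10, 23, 25] (size 5, max 25) hi=[28, 31, 38, 46, 47] (size 5, min 28) -> median=26.5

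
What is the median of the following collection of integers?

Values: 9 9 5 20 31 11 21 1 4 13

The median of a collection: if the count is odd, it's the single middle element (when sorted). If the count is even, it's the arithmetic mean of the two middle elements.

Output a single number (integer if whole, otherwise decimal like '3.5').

Answer: 10

Derivation:
Step 1: insert 9 -> lo=[9] (size 1, max 9) hi=[] (size 0) -> median=9
Step 2: insert 9 -> lo=[9] (size 1, max 9) hi=[9] (size 1, min 9) -> median=9
Step 3: insert 5 -> lo=[5, 9] (size 2, max 9) hi=[9] (size 1, min 9) -> median=9
Step 4: insert 20 -> lo=[5, 9] (size 2, max 9) hi=[9, 20] (size 2, min 9) -> median=9
Step 5: insert 31 -> lo=[5, 9, 9] (size 3, max 9) hi=[20, 31] (size 2, min 20) -> median=9
Step 6: insert 11 -> lo=[5, 9, 9] (size 3, max 9) hi=[11, 20, 31] (size 3, min 11) -> median=10
Step 7: insert 21 -> lo=[5, 9, 9, 11] (size 4, max 11) hi=[20, 21, 31] (size 3, min 20) -> median=11
Step 8: insert 1 -> lo=[1, 5, 9, 9] (size 4, max 9) hi=[11, 20, 21, 31] (size 4, min 11) -> median=10
Step 9: insert 4 -> lo=[1, 4, 5, 9, 9] (size 5, max 9) hi=[11, 20, 21, 31] (size 4, min 11) -> median=9
Step 10: insert 13 -> lo=[1, 4, 5, 9, 9] (size 5, max 9) hi=[11, 13, 20, 21, 31] (size 5, min 11) -> median=10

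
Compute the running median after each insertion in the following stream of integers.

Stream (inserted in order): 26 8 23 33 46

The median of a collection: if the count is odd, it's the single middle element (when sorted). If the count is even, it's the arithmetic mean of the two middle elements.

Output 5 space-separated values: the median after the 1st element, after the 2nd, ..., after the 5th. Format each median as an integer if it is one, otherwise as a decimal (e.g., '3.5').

Answer: 26 17 23 24.5 26

Derivation:
Step 1: insert 26 -> lo=[26] (size 1, max 26) hi=[] (size 0) -> median=26
Step 2: insert 8 -> lo=[8] (size 1, max 8) hi=[26] (size 1, min 26) -> median=17
Step 3: insert 23 -> lo=[8, 23] (size 2, max 23) hi=[26] (size 1, min 26) -> median=23
Step 4: insert 33 -> lo=[8, 23] (size 2, max 23) hi=[26, 33] (size 2, min 26) -> median=24.5
Step 5: insert 46 -> lo=[8, 23, 26] (size 3, max 26) hi=[33, 46] (size 2, min 33) -> median=26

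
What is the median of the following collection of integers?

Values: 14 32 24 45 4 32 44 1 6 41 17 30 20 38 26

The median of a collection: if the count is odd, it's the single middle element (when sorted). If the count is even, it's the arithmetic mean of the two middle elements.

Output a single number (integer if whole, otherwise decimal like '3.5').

Answer: 26

Derivation:
Step 1: insert 14 -> lo=[14] (size 1, max 14) hi=[] (size 0) -> median=14
Step 2: insert 32 -> lo=[14] (size 1, max 14) hi=[32] (size 1, min 32) -> median=23
Step 3: insert 24 -> lo=[14, 24] (size 2, max 24) hi=[32] (size 1, min 32) -> median=24
Step 4: insert 45 -> lo=[14, 24] (size 2, max 24) hi=[32, 45] (size 2, min 32) -> median=28
Step 5: insert 4 -> lo=[4, 14, 24] (size 3, max 24) hi=[32, 45] (size 2, min 32) -> median=24
Step 6: insert 32 -> lo=[4, 14, 24] (size 3, max 24) hi=[32, 32, 45] (size 3, min 32) -> median=28
Step 7: insert 44 -> lo=[4, 14, 24, 32] (size 4, max 32) hi=[32, 44, 45] (size 3, min 32) -> median=32
Step 8: insert 1 -> lo=[1, 4, 14, 24] (size 4, max 24) hi=[32, 32, 44, 45] (size 4, min 32) -> median=28
Step 9: insert 6 -> lo=[1, 4, 6, 14, 24] (size 5, max 24) hi=[32, 32, 44, 45] (size 4, min 32) -> median=24
Step 10: insert 41 -> lo=[1, 4, 6, 14, 24] (size 5, max 24) hi=[32, 32, 41, 44, 45] (size 5, min 32) -> median=28
Step 11: insert 17 -> lo=[1, 4, 6, 14, 17, 24] (size 6, max 24) hi=[32, 32, 41, 44, 45] (size 5, min 32) -> median=24
Step 12: insert 30 -> lo=[1, 4, 6, 14, 17, 24] (size 6, max 24) hi=[30, 32, 32, 41, 44, 45] (size 6, min 30) -> median=27
Step 13: insert 20 -> lo=[1, 4, 6, 14, 17, 20, 24] (size 7, max 24) hi=[30, 32, 32, 41, 44, 45] (size 6, min 30) -> median=24
Step 14: insert 38 -> lo=[1, 4, 6, 14, 17, 20, 24] (size 7, max 24) hi=[30, 32, 32, 38, 41, 44, 45] (size 7, min 30) -> median=27
Step 15: insert 26 -> lo=[1, 4, 6, 14, 17, 20, 24, 26] (size 8, max 26) hi=[30, 32, 32, 38, 41, 44, 45] (size 7, min 30) -> median=26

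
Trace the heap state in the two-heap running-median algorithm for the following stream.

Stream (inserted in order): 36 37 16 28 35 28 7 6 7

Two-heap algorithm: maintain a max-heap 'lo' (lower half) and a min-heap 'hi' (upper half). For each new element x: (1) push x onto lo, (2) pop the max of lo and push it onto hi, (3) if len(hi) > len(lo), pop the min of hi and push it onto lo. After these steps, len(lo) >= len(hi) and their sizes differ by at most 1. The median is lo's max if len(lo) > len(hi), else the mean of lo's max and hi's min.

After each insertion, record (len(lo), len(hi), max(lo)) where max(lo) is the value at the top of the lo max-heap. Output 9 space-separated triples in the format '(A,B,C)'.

Step 1: insert 36 -> lo=[36] hi=[] -> (len(lo)=1, len(hi)=0, max(lo)=36)
Step 2: insert 37 -> lo=[36] hi=[37] -> (len(lo)=1, len(hi)=1, max(lo)=36)
Step 3: insert 16 -> lo=[16, 36] hi=[37] -> (len(lo)=2, len(hi)=1, max(lo)=36)
Step 4: insert 28 -> lo=[16, 28] hi=[36, 37] -> (len(lo)=2, len(hi)=2, max(lo)=28)
Step 5: insert 35 -> lo=[16, 28, 35] hi=[36, 37] -> (len(lo)=3, len(hi)=2, max(lo)=35)
Step 6: insert 28 -> lo=[16, 28, 28] hi=[35, 36, 37] -> (len(lo)=3, len(hi)=3, max(lo)=28)
Step 7: insert 7 -> lo=[7, 16, 28, 28] hi=[35, 36, 37] -> (len(lo)=4, len(hi)=3, max(lo)=28)
Step 8: insert 6 -> lo=[6, 7, 16, 28] hi=[28, 35, 36, 37] -> (len(lo)=4, len(hi)=4, max(lo)=28)
Step 9: insert 7 -> lo=[6, 7, 7, 16, 28] hi=[28, 35, 36, 37] -> (len(lo)=5, len(hi)=4, max(lo)=28)

Answer: (1,0,36) (1,1,36) (2,1,36) (2,2,28) (3,2,35) (3,3,28) (4,3,28) (4,4,28) (5,4,28)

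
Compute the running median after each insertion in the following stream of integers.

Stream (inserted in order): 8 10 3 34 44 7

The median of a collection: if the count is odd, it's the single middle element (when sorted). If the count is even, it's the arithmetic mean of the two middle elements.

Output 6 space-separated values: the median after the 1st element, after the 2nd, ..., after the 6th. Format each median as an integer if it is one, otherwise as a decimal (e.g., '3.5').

Answer: 8 9 8 9 10 9

Derivation:
Step 1: insert 8 -> lo=[8] (size 1, max 8) hi=[] (size 0) -> median=8
Step 2: insert 10 -> lo=[8] (size 1, max 8) hi=[10] (size 1, min 10) -> median=9
Step 3: insert 3 -> lo=[3, 8] (size 2, max 8) hi=[10] (size 1, min 10) -> median=8
Step 4: insert 34 -> lo=[3, 8] (size 2, max 8) hi=[10, 34] (size 2, min 10) -> median=9
Step 5: insert 44 -> lo=[3, 8, 10] (size 3, max 10) hi=[34, 44] (size 2, min 34) -> median=10
Step 6: insert 7 -> lo=[3, 7, 8] (size 3, max 8) hi=[10, 34, 44] (size 3, min 10) -> median=9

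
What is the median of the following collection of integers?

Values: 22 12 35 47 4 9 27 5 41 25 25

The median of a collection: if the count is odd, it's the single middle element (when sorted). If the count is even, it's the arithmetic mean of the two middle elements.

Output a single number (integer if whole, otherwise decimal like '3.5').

Answer: 25

Derivation:
Step 1: insert 22 -> lo=[22] (size 1, max 22) hi=[] (size 0) -> median=22
Step 2: insert 12 -> lo=[12] (size 1, max 12) hi=[22] (size 1, min 22) -> median=17
Step 3: insert 35 -> lo=[12, 22] (size 2, max 22) hi=[35] (size 1, min 35) -> median=22
Step 4: insert 47 -> lo=[12, 22] (size 2, max 22) hi=[35, 47] (size 2, min 35) -> median=28.5
Step 5: insert 4 -> lo=[4, 12, 22] (size 3, max 22) hi=[35, 47] (size 2, min 35) -> median=22
Step 6: insert 9 -> lo=[4, 9, 12] (size 3, max 12) hi=[22, 35, 47] (size 3, min 22) -> median=17
Step 7: insert 27 -> lo=[4, 9, 12, 22] (size 4, max 22) hi=[27, 35, 47] (size 3, min 27) -> median=22
Step 8: insert 5 -> lo=[4, 5, 9, 12] (size 4, max 12) hi=[22, 27, 35, 47] (size 4, min 22) -> median=17
Step 9: insert 41 -> lo=[4, 5, 9, 12, 22] (size 5, max 22) hi=[27, 35, 41, 47] (size 4, min 27) -> median=22
Step 10: insert 25 -> lo=[4, 5, 9, 12, 22] (size 5, max 22) hi=[25, 27, 35, 41, 47] (size 5, min 25) -> median=23.5
Step 11: insert 25 -> lo=[4, 5, 9, 12, 22, 25] (size 6, max 25) hi=[25, 27, 35, 41, 47] (size 5, min 25) -> median=25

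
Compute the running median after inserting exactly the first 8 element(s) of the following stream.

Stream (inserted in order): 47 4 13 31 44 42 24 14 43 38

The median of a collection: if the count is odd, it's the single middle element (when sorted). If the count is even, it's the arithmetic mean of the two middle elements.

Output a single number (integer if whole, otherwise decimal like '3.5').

Answer: 27.5

Derivation:
Step 1: insert 47 -> lo=[47] (size 1, max 47) hi=[] (size 0) -> median=47
Step 2: insert 4 -> lo=[4] (size 1, max 4) hi=[47] (size 1, min 47) -> median=25.5
Step 3: insert 13 -> lo=[4, 13] (size 2, max 13) hi=[47] (size 1, min 47) -> median=13
Step 4: insert 31 -> lo=[4, 13] (size 2, max 13) hi=[31, 47] (size 2, min 31) -> median=22
Step 5: insert 44 -> lo=[4, 13, 31] (size 3, max 31) hi=[44, 47] (size 2, min 44) -> median=31
Step 6: insert 42 -> lo=[4, 13, 31] (size 3, max 31) hi=[42, 44, 47] (size 3, min 42) -> median=36.5
Step 7: insert 24 -> lo=[4, 13, 24, 31] (size 4, max 31) hi=[42, 44, 47] (size 3, min 42) -> median=31
Step 8: insert 14 -> lo=[4, 13, 14, 24] (size 4, max 24) hi=[31, 42, 44, 47] (size 4, min 31) -> median=27.5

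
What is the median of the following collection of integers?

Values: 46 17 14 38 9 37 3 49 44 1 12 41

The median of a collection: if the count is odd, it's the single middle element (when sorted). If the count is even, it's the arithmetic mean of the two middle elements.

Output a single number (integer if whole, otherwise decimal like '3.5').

Step 1: insert 46 -> lo=[46] (size 1, max 46) hi=[] (size 0) -> median=46
Step 2: insert 17 -> lo=[17] (size 1, max 17) hi=[46] (size 1, min 46) -> median=31.5
Step 3: insert 14 -> lo=[14, 17] (size 2, max 17) hi=[46] (size 1, min 46) -> median=17
Step 4: insert 38 -> lo=[14, 17] (size 2, max 17) hi=[38, 46] (size 2, min 38) -> median=27.5
Step 5: insert 9 -> lo=[9, 14, 17] (size 3, max 17) hi=[38, 46] (size 2, min 38) -> median=17
Step 6: insert 37 -> lo=[9, 14, 17] (size 3, max 17) hi=[37, 38, 46] (size 3, min 37) -> median=27
Step 7: insert 3 -> lo=[3, 9, 14, 17] (size 4, max 17) hi=[37, 38, 46] (size 3, min 37) -> median=17
Step 8: insert 49 -> lo=[3, 9, 14, 17] (size 4, max 17) hi=[37, 38, 46, 49] (size 4, min 37) -> median=27
Step 9: insert 44 -> lo=[3, 9, 14, 17, 37] (size 5, max 37) hi=[38, 44, 46, 49] (size 4, min 38) -> median=37
Step 10: insert 1 -> lo=[1, 3, 9, 14, 17] (size 5, max 17) hi=[37, 38, 44, 46, 49] (size 5, min 37) -> median=27
Step 11: insert 12 -> lo=[1, 3, 9, 12, 14, 17] (size 6, max 17) hi=[37, 38, 44, 46, 49] (size 5, min 37) -> median=17
Step 12: insert 41 -> lo=[1, 3, 9, 12, 14, 17] (size 6, max 17) hi=[37, 38, 41, 44, 46, 49] (size 6, min 37) -> median=27

Answer: 27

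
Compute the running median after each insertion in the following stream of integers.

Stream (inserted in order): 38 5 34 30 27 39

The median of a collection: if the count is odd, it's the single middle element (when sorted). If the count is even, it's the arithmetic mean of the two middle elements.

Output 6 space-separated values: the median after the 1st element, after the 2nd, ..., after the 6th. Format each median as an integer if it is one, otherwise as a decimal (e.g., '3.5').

Answer: 38 21.5 34 32 30 32

Derivation:
Step 1: insert 38 -> lo=[38] (size 1, max 38) hi=[] (size 0) -> median=38
Step 2: insert 5 -> lo=[5] (size 1, max 5) hi=[38] (size 1, min 38) -> median=21.5
Step 3: insert 34 -> lo=[5, 34] (size 2, max 34) hi=[38] (size 1, min 38) -> median=34
Step 4: insert 30 -> lo=[5, 30] (size 2, max 30) hi=[34, 38] (size 2, min 34) -> median=32
Step 5: insert 27 -> lo=[5, 27, 30] (size 3, max 30) hi=[34, 38] (size 2, min 34) -> median=30
Step 6: insert 39 -> lo=[5, 27, 30] (size 3, max 30) hi=[34, 38, 39] (size 3, min 34) -> median=32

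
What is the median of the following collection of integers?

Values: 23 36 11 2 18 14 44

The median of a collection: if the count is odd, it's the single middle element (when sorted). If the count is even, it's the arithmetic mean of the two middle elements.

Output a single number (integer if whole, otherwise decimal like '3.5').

Step 1: insert 23 -> lo=[23] (size 1, max 23) hi=[] (size 0) -> median=23
Step 2: insert 36 -> lo=[23] (size 1, max 23) hi=[36] (size 1, min 36) -> median=29.5
Step 3: insert 11 -> lo=[11, 23] (size 2, max 23) hi=[36] (size 1, min 36) -> median=23
Step 4: insert 2 -> lo=[2, 11] (size 2, max 11) hi=[23, 36] (size 2, min 23) -> median=17
Step 5: insert 18 -> lo=[2, 11, 18] (size 3, max 18) hi=[23, 36] (size 2, min 23) -> median=18
Step 6: insert 14 -> lo=[2, 11, 14] (size 3, max 14) hi=[18, 23, 36] (size 3, min 18) -> median=16
Step 7: insert 44 -> lo=[2, 11, 14, 18] (size 4, max 18) hi=[23, 36, 44] (size 3, min 23) -> median=18

Answer: 18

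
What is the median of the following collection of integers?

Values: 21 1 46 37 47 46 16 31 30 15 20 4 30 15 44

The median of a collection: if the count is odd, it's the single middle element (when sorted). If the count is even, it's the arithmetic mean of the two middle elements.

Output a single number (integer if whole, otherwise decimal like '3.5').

Answer: 30

Derivation:
Step 1: insert 21 -> lo=[21] (size 1, max 21) hi=[] (size 0) -> median=21
Step 2: insert 1 -> lo=[1] (size 1, max 1) hi=[21] (size 1, min 21) -> median=11
Step 3: insert 46 -> lo=[1, 21] (size 2, max 21) hi=[46] (size 1, min 46) -> median=21
Step 4: insert 37 -> lo=[1, 21] (size 2, max 21) hi=[37, 46] (size 2, min 37) -> median=29
Step 5: insert 47 -> lo=[1, 21, 37] (size 3, max 37) hi=[46, 47] (size 2, min 46) -> median=37
Step 6: insert 46 -> lo=[1, 21, 37] (size 3, max 37) hi=[46, 46, 47] (size 3, min 46) -> median=41.5
Step 7: insert 16 -> lo=[1, 16, 21, 37] (size 4, max 37) hi=[46, 46, 47] (size 3, min 46) -> median=37
Step 8: insert 31 -> lo=[1, 16, 21, 31] (size 4, max 31) hi=[37, 46, 46, 47] (size 4, min 37) -> median=34
Step 9: insert 30 -> lo=[1, 16, 21, 30, 31] (size 5, max 31) hi=[37, 46, 46, 47] (size 4, min 37) -> median=31
Step 10: insert 15 -> lo=[1, 15, 16, 21, 30] (size 5, max 30) hi=[31, 37, 46, 46, 47] (size 5, min 31) -> median=30.5
Step 11: insert 20 -> lo=[1, 15, 16, 20, 21, 30] (size 6, max 30) hi=[31, 37, 46, 46, 47] (size 5, min 31) -> median=30
Step 12: insert 4 -> lo=[1, 4, 15, 16, 20, 21] (size 6, max 21) hi=[30, 31, 37, 46, 46, 47] (size 6, min 30) -> median=25.5
Step 13: insert 30 -> lo=[1, 4, 15, 16, 20, 21, 30] (size 7, max 30) hi=[30, 31, 37, 46, 46, 47] (size 6, min 30) -> median=30
Step 14: insert 15 -> lo=[1, 4, 15, 15, 16, 20, 21] (size 7, max 21) hi=[30, 30, 31, 37, 46, 46, 47] (size 7, min 30) -> median=25.5
Step 15: insert 44 -> lo=[1, 4, 15, 15, 16, 20, 21, 30] (size 8, max 30) hi=[30, 31, 37, 44, 46, 46, 47] (size 7, min 30) -> median=30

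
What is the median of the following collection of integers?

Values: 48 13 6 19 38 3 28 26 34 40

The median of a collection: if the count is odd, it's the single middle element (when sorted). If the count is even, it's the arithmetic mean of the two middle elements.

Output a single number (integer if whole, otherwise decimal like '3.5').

Answer: 27

Derivation:
Step 1: insert 48 -> lo=[48] (size 1, max 48) hi=[] (size 0) -> median=48
Step 2: insert 13 -> lo=[13] (size 1, max 13) hi=[48] (size 1, min 48) -> median=30.5
Step 3: insert 6 -> lo=[6, 13] (size 2, max 13) hi=[48] (size 1, min 48) -> median=13
Step 4: insert 19 -> lo=[6, 13] (size 2, max 13) hi=[19, 48] (size 2, min 19) -> median=16
Step 5: insert 38 -> lo=[6, 13, 19] (size 3, max 19) hi=[38, 48] (size 2, min 38) -> median=19
Step 6: insert 3 -> lo=[3, 6, 13] (size 3, max 13) hi=[19, 38, 48] (size 3, min 19) -> median=16
Step 7: insert 28 -> lo=[3, 6, 13, 19] (size 4, max 19) hi=[28, 38, 48] (size 3, min 28) -> median=19
Step 8: insert 26 -> lo=[3, 6, 13, 19] (size 4, max 19) hi=[26, 28, 38, 48] (size 4, min 26) -> median=22.5
Step 9: insert 34 -> lo=[3, 6, 13, 19, 26] (size 5, max 26) hi=[28, 34, 38, 48] (size 4, min 28) -> median=26
Step 10: insert 40 -> lo=[3, 6, 13, 19, 26] (size 5, max 26) hi=[28, 34, 38, 40, 48] (size 5, min 28) -> median=27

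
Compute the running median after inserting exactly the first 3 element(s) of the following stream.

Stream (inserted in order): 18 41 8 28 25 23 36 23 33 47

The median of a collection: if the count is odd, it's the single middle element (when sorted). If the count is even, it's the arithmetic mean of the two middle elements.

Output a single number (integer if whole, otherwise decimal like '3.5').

Answer: 18

Derivation:
Step 1: insert 18 -> lo=[18] (size 1, max 18) hi=[] (size 0) -> median=18
Step 2: insert 41 -> lo=[18] (size 1, max 18) hi=[41] (size 1, min 41) -> median=29.5
Step 3: insert 8 -> lo=[8, 18] (size 2, max 18) hi=[41] (size 1, min 41) -> median=18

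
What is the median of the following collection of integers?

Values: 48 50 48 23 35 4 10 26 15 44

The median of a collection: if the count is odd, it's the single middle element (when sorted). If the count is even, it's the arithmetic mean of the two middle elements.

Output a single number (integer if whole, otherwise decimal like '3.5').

Answer: 30.5

Derivation:
Step 1: insert 48 -> lo=[48] (size 1, max 48) hi=[] (size 0) -> median=48
Step 2: insert 50 -> lo=[48] (size 1, max 48) hi=[50] (size 1, min 50) -> median=49
Step 3: insert 48 -> lo=[48, 48] (size 2, max 48) hi=[50] (size 1, min 50) -> median=48
Step 4: insert 23 -> lo=[23, 48] (size 2, max 48) hi=[48, 50] (size 2, min 48) -> median=48
Step 5: insert 35 -> lo=[23, 35, 48] (size 3, max 48) hi=[48, 50] (size 2, min 48) -> median=48
Step 6: insert 4 -> lo=[4, 23, 35] (size 3, max 35) hi=[48, 48, 50] (size 3, min 48) -> median=41.5
Step 7: insert 10 -> lo=[4, 10, 23, 35] (size 4, max 35) hi=[48, 48, 50] (size 3, min 48) -> median=35
Step 8: insert 26 -> lo=[4, 10, 23, 26] (size 4, max 26) hi=[35, 48, 48, 50] (size 4, min 35) -> median=30.5
Step 9: insert 15 -> lo=[4, 10, 15, 23, 26] (size 5, max 26) hi=[35, 48, 48, 50] (size 4, min 35) -> median=26
Step 10: insert 44 -> lo=[4, 10, 15, 23, 26] (size 5, max 26) hi=[35, 44, 48, 48, 50] (size 5, min 35) -> median=30.5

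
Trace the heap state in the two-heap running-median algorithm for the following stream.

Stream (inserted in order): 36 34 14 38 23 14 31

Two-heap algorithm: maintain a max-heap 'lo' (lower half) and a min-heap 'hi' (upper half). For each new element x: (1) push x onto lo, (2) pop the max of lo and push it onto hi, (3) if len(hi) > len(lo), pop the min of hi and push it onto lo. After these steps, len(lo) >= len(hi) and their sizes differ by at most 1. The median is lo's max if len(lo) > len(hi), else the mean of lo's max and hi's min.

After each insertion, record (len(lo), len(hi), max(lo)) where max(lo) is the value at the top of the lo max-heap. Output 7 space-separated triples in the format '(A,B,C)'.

Answer: (1,0,36) (1,1,34) (2,1,34) (2,2,34) (3,2,34) (3,3,23) (4,3,31)

Derivation:
Step 1: insert 36 -> lo=[36] hi=[] -> (len(lo)=1, len(hi)=0, max(lo)=36)
Step 2: insert 34 -> lo=[34] hi=[36] -> (len(lo)=1, len(hi)=1, max(lo)=34)
Step 3: insert 14 -> lo=[14, 34] hi=[36] -> (len(lo)=2, len(hi)=1, max(lo)=34)
Step 4: insert 38 -> lo=[14, 34] hi=[36, 38] -> (len(lo)=2, len(hi)=2, max(lo)=34)
Step 5: insert 23 -> lo=[14, 23, 34] hi=[36, 38] -> (len(lo)=3, len(hi)=2, max(lo)=34)
Step 6: insert 14 -> lo=[14, 14, 23] hi=[34, 36, 38] -> (len(lo)=3, len(hi)=3, max(lo)=23)
Step 7: insert 31 -> lo=[14, 14, 23, 31] hi=[34, 36, 38] -> (len(lo)=4, len(hi)=3, max(lo)=31)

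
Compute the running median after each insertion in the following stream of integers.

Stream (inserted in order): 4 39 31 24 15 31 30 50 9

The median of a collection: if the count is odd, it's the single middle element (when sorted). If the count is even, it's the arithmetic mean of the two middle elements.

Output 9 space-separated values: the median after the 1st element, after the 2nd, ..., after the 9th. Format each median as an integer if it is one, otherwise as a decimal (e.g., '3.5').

Step 1: insert 4 -> lo=[4] (size 1, max 4) hi=[] (size 0) -> median=4
Step 2: insert 39 -> lo=[4] (size 1, max 4) hi=[39] (size 1, min 39) -> median=21.5
Step 3: insert 31 -> lo=[4, 31] (size 2, max 31) hi=[39] (size 1, min 39) -> median=31
Step 4: insert 24 -> lo=[4, 24] (size 2, max 24) hi=[31, 39] (size 2, min 31) -> median=27.5
Step 5: insert 15 -> lo=[4, 15, 24] (size 3, max 24) hi=[31, 39] (size 2, min 31) -> median=24
Step 6: insert 31 -> lo=[4, 15, 24] (size 3, max 24) hi=[31, 31, 39] (size 3, min 31) -> median=27.5
Step 7: insert 30 -> lo=[4, 15, 24, 30] (size 4, max 30) hi=[31, 31, 39] (size 3, min 31) -> median=30
Step 8: insert 50 -> lo=[4, 15, 24, 30] (size 4, max 30) hi=[31, 31, 39, 50] (size 4, min 31) -> median=30.5
Step 9: insert 9 -> lo=[4, 9, 15, 24, 30] (size 5, max 30) hi=[31, 31, 39, 50] (size 4, min 31) -> median=30

Answer: 4 21.5 31 27.5 24 27.5 30 30.5 30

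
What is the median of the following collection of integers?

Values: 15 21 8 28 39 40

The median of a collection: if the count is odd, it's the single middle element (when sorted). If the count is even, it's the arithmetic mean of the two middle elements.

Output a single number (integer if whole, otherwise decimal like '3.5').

Step 1: insert 15 -> lo=[15] (size 1, max 15) hi=[] (size 0) -> median=15
Step 2: insert 21 -> lo=[15] (size 1, max 15) hi=[21] (size 1, min 21) -> median=18
Step 3: insert 8 -> lo=[8, 15] (size 2, max 15) hi=[21] (size 1, min 21) -> median=15
Step 4: insert 28 -> lo=[8, 15] (size 2, max 15) hi=[21, 28] (size 2, min 21) -> median=18
Step 5: insert 39 -> lo=[8, 15, 21] (size 3, max 21) hi=[28, 39] (size 2, min 28) -> median=21
Step 6: insert 40 -> lo=[8, 15, 21] (size 3, max 21) hi=[28, 39, 40] (size 3, min 28) -> median=24.5

Answer: 24.5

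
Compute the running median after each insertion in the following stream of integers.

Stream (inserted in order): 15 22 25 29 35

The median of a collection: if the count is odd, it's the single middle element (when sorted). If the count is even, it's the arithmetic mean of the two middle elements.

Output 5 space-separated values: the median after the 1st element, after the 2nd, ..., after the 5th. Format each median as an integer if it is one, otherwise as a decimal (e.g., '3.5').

Step 1: insert 15 -> lo=[15] (size 1, max 15) hi=[] (size 0) -> median=15
Step 2: insert 22 -> lo=[15] (size 1, max 15) hi=[22] (size 1, min 22) -> median=18.5
Step 3: insert 25 -> lo=[15, 22] (size 2, max 22) hi=[25] (size 1, min 25) -> median=22
Step 4: insert 29 -> lo=[15, 22] (size 2, max 22) hi=[25, 29] (size 2, min 25) -> median=23.5
Step 5: insert 35 -> lo=[15, 22, 25] (size 3, max 25) hi=[29, 35] (size 2, min 29) -> median=25

Answer: 15 18.5 22 23.5 25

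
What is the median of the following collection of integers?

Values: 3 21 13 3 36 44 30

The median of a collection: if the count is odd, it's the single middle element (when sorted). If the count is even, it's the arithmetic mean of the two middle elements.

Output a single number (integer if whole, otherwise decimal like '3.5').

Step 1: insert 3 -> lo=[3] (size 1, max 3) hi=[] (size 0) -> median=3
Step 2: insert 21 -> lo=[3] (size 1, max 3) hi=[21] (size 1, min 21) -> median=12
Step 3: insert 13 -> lo=[3, 13] (size 2, max 13) hi=[21] (size 1, min 21) -> median=13
Step 4: insert 3 -> lo=[3, 3] (size 2, max 3) hi=[13, 21] (size 2, min 13) -> median=8
Step 5: insert 36 -> lo=[3, 3, 13] (size 3, max 13) hi=[21, 36] (size 2, min 21) -> median=13
Step 6: insert 44 -> lo=[3, 3, 13] (size 3, max 13) hi=[21, 36, 44] (size 3, min 21) -> median=17
Step 7: insert 30 -> lo=[3, 3, 13, 21] (size 4, max 21) hi=[30, 36, 44] (size 3, min 30) -> median=21

Answer: 21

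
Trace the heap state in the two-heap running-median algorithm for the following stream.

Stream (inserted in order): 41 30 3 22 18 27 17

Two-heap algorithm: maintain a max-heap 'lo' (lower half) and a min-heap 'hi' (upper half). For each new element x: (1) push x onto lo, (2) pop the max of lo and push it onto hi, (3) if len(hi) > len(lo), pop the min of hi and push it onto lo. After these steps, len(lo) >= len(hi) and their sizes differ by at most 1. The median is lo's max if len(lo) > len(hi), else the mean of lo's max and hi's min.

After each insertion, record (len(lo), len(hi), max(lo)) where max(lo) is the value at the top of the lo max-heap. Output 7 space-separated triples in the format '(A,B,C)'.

Answer: (1,0,41) (1,1,30) (2,1,30) (2,2,22) (3,2,22) (3,3,22) (4,3,22)

Derivation:
Step 1: insert 41 -> lo=[41] hi=[] -> (len(lo)=1, len(hi)=0, max(lo)=41)
Step 2: insert 30 -> lo=[30] hi=[41] -> (len(lo)=1, len(hi)=1, max(lo)=30)
Step 3: insert 3 -> lo=[3, 30] hi=[41] -> (len(lo)=2, len(hi)=1, max(lo)=30)
Step 4: insert 22 -> lo=[3, 22] hi=[30, 41] -> (len(lo)=2, len(hi)=2, max(lo)=22)
Step 5: insert 18 -> lo=[3, 18, 22] hi=[30, 41] -> (len(lo)=3, len(hi)=2, max(lo)=22)
Step 6: insert 27 -> lo=[3, 18, 22] hi=[27, 30, 41] -> (len(lo)=3, len(hi)=3, max(lo)=22)
Step 7: insert 17 -> lo=[3, 17, 18, 22] hi=[27, 30, 41] -> (len(lo)=4, len(hi)=3, max(lo)=22)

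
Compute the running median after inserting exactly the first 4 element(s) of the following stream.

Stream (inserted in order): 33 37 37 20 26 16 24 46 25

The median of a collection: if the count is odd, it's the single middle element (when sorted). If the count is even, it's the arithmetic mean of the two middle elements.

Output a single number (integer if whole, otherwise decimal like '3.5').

Answer: 35

Derivation:
Step 1: insert 33 -> lo=[33] (size 1, max 33) hi=[] (size 0) -> median=33
Step 2: insert 37 -> lo=[33] (size 1, max 33) hi=[37] (size 1, min 37) -> median=35
Step 3: insert 37 -> lo=[33, 37] (size 2, max 37) hi=[37] (size 1, min 37) -> median=37
Step 4: insert 20 -> lo=[20, 33] (size 2, max 33) hi=[37, 37] (size 2, min 37) -> median=35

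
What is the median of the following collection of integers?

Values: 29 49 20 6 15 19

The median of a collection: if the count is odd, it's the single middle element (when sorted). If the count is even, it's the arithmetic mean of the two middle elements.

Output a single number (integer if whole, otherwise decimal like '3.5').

Step 1: insert 29 -> lo=[29] (size 1, max 29) hi=[] (size 0) -> median=29
Step 2: insert 49 -> lo=[29] (size 1, max 29) hi=[49] (size 1, min 49) -> median=39
Step 3: insert 20 -> lo=[20, 29] (size 2, max 29) hi=[49] (size 1, min 49) -> median=29
Step 4: insert 6 -> lo=[6, 20] (size 2, max 20) hi=[29, 49] (size 2, min 29) -> median=24.5
Step 5: insert 15 -> lo=[6, 15, 20] (size 3, max 20) hi=[29, 49] (size 2, min 29) -> median=20
Step 6: insert 19 -> lo=[6, 15, 19] (size 3, max 19) hi=[20, 29, 49] (size 3, min 20) -> median=19.5

Answer: 19.5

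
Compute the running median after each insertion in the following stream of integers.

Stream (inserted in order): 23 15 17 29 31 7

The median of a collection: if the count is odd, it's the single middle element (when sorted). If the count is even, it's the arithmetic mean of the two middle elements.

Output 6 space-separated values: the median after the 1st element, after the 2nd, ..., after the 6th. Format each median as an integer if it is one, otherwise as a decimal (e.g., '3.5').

Answer: 23 19 17 20 23 20

Derivation:
Step 1: insert 23 -> lo=[23] (size 1, max 23) hi=[] (size 0) -> median=23
Step 2: insert 15 -> lo=[15] (size 1, max 15) hi=[23] (size 1, min 23) -> median=19
Step 3: insert 17 -> lo=[15, 17] (size 2, max 17) hi=[23] (size 1, min 23) -> median=17
Step 4: insert 29 -> lo=[15, 17] (size 2, max 17) hi=[23, 29] (size 2, min 23) -> median=20
Step 5: insert 31 -> lo=[15, 17, 23] (size 3, max 23) hi=[29, 31] (size 2, min 29) -> median=23
Step 6: insert 7 -> lo=[7, 15, 17] (size 3, max 17) hi=[23, 29, 31] (size 3, min 23) -> median=20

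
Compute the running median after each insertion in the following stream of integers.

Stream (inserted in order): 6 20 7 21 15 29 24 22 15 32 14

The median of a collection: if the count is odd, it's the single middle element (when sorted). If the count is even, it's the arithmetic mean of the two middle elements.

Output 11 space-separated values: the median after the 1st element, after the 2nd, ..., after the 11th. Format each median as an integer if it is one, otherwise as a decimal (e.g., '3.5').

Answer: 6 13 7 13.5 15 17.5 20 20.5 20 20.5 20

Derivation:
Step 1: insert 6 -> lo=[6] (size 1, max 6) hi=[] (size 0) -> median=6
Step 2: insert 20 -> lo=[6] (size 1, max 6) hi=[20] (size 1, min 20) -> median=13
Step 3: insert 7 -> lo=[6, 7] (size 2, max 7) hi=[20] (size 1, min 20) -> median=7
Step 4: insert 21 -> lo=[6, 7] (size 2, max 7) hi=[20, 21] (size 2, min 20) -> median=13.5
Step 5: insert 15 -> lo=[6, 7, 15] (size 3, max 15) hi=[20, 21] (size 2, min 20) -> median=15
Step 6: insert 29 -> lo=[6, 7, 15] (size 3, max 15) hi=[20, 21, 29] (size 3, min 20) -> median=17.5
Step 7: insert 24 -> lo=[6, 7, 15, 20] (size 4, max 20) hi=[21, 24, 29] (size 3, min 21) -> median=20
Step 8: insert 22 -> lo=[6, 7, 15, 20] (size 4, max 20) hi=[21, 22, 24, 29] (size 4, min 21) -> median=20.5
Step 9: insert 15 -> lo=[6, 7, 15, 15, 20] (size 5, max 20) hi=[21, 22, 24, 29] (size 4, min 21) -> median=20
Step 10: insert 32 -> lo=[6, 7, 15, 15, 20] (size 5, max 20) hi=[21, 22, 24, 29, 32] (size 5, min 21) -> median=20.5
Step 11: insert 14 -> lo=[6, 7, 14, 15, 15, 20] (size 6, max 20) hi=[21, 22, 24, 29, 32] (size 5, min 21) -> median=20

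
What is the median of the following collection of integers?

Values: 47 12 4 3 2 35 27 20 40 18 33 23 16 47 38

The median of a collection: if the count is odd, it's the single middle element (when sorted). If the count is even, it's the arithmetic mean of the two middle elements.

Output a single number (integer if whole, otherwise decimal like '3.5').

Step 1: insert 47 -> lo=[47] (size 1, max 47) hi=[] (size 0) -> median=47
Step 2: insert 12 -> lo=[12] (size 1, max 12) hi=[47] (size 1, min 47) -> median=29.5
Step 3: insert 4 -> lo=[4, 12] (size 2, max 12) hi=[47] (size 1, min 47) -> median=12
Step 4: insert 3 -> lo=[3, 4] (size 2, max 4) hi=[12, 47] (size 2, min 12) -> median=8
Step 5: insert 2 -> lo=[2, 3, 4] (size 3, max 4) hi=[12, 47] (size 2, min 12) -> median=4
Step 6: insert 35 -> lo=[2, 3, 4] (size 3, max 4) hi=[12, 35, 47] (size 3, min 12) -> median=8
Step 7: insert 27 -> lo=[2, 3, 4, 12] (size 4, max 12) hi=[27, 35, 47] (size 3, min 27) -> median=12
Step 8: insert 20 -> lo=[2, 3, 4, 12] (size 4, max 12) hi=[20, 27, 35, 47] (size 4, min 20) -> median=16
Step 9: insert 40 -> lo=[2, 3, 4, 12, 20] (size 5, max 20) hi=[27, 35, 40, 47] (size 4, min 27) -> median=20
Step 10: insert 18 -> lo=[2, 3, 4, 12, 18] (size 5, max 18) hi=[20, 27, 35, 40, 47] (size 5, min 20) -> median=19
Step 11: insert 33 -> lo=[2, 3, 4, 12, 18, 20] (size 6, max 20) hi=[27, 33, 35, 40, 47] (size 5, min 27) -> median=20
Step 12: insert 23 -> lo=[2, 3, 4, 12, 18, 20] (size 6, max 20) hi=[23, 27, 33, 35, 40, 47] (size 6, min 23) -> median=21.5
Step 13: insert 16 -> lo=[2, 3, 4, 12, 16, 18, 20] (size 7, max 20) hi=[23, 27, 33, 35, 40, 47] (size 6, min 23) -> median=20
Step 14: insert 47 -> lo=[2, 3, 4, 12, 16, 18, 20] (size 7, max 20) hi=[23, 27, 33, 35, 40, 47, 47] (size 7, min 23) -> median=21.5
Step 15: insert 38 -> lo=[2, 3, 4, 12, 16, 18, 20, 23] (size 8, max 23) hi=[27, 33, 35, 38, 40, 47, 47] (size 7, min 27) -> median=23

Answer: 23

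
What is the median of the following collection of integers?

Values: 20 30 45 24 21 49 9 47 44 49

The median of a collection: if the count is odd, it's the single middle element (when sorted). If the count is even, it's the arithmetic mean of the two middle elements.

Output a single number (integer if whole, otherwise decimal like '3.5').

Answer: 37

Derivation:
Step 1: insert 20 -> lo=[20] (size 1, max 20) hi=[] (size 0) -> median=20
Step 2: insert 30 -> lo=[20] (size 1, max 20) hi=[30] (size 1, min 30) -> median=25
Step 3: insert 45 -> lo=[20, 30] (size 2, max 30) hi=[45] (size 1, min 45) -> median=30
Step 4: insert 24 -> lo=[20, 24] (size 2, max 24) hi=[30, 45] (size 2, min 30) -> median=27
Step 5: insert 21 -> lo=[20, 21, 24] (size 3, max 24) hi=[30, 45] (size 2, min 30) -> median=24
Step 6: insert 49 -> lo=[20, 21, 24] (size 3, max 24) hi=[30, 45, 49] (size 3, min 30) -> median=27
Step 7: insert 9 -> lo=[9, 20, 21, 24] (size 4, max 24) hi=[30, 45, 49] (size 3, min 30) -> median=24
Step 8: insert 47 -> lo=[9, 20, 21, 24] (size 4, max 24) hi=[30, 45, 47, 49] (size 4, min 30) -> median=27
Step 9: insert 44 -> lo=[9, 20, 21, 24, 30] (size 5, max 30) hi=[44, 45, 47, 49] (size 4, min 44) -> median=30
Step 10: insert 49 -> lo=[9, 20, 21, 24, 30] (size 5, max 30) hi=[44, 45, 47, 49, 49] (size 5, min 44) -> median=37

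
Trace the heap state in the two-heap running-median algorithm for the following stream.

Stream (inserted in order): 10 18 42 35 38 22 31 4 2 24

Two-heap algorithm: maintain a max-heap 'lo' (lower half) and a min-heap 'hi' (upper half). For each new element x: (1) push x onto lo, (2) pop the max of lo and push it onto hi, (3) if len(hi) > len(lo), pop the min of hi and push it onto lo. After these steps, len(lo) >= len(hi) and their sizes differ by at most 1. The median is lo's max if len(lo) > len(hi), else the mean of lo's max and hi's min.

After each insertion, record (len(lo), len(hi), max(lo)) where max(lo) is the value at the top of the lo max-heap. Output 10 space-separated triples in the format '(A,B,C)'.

Step 1: insert 10 -> lo=[10] hi=[] -> (len(lo)=1, len(hi)=0, max(lo)=10)
Step 2: insert 18 -> lo=[10] hi=[18] -> (len(lo)=1, len(hi)=1, max(lo)=10)
Step 3: insert 42 -> lo=[10, 18] hi=[42] -> (len(lo)=2, len(hi)=1, max(lo)=18)
Step 4: insert 35 -> lo=[10, 18] hi=[35, 42] -> (len(lo)=2, len(hi)=2, max(lo)=18)
Step 5: insert 38 -> lo=[10, 18, 35] hi=[38, 42] -> (len(lo)=3, len(hi)=2, max(lo)=35)
Step 6: insert 22 -> lo=[10, 18, 22] hi=[35, 38, 42] -> (len(lo)=3, len(hi)=3, max(lo)=22)
Step 7: insert 31 -> lo=[10, 18, 22, 31] hi=[35, 38, 42] -> (len(lo)=4, len(hi)=3, max(lo)=31)
Step 8: insert 4 -> lo=[4, 10, 18, 22] hi=[31, 35, 38, 42] -> (len(lo)=4, len(hi)=4, max(lo)=22)
Step 9: insert 2 -> lo=[2, 4, 10, 18, 22] hi=[31, 35, 38, 42] -> (len(lo)=5, len(hi)=4, max(lo)=22)
Step 10: insert 24 -> lo=[2, 4, 10, 18, 22] hi=[24, 31, 35, 38, 42] -> (len(lo)=5, len(hi)=5, max(lo)=22)

Answer: (1,0,10) (1,1,10) (2,1,18) (2,2,18) (3,2,35) (3,3,22) (4,3,31) (4,4,22) (5,4,22) (5,5,22)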